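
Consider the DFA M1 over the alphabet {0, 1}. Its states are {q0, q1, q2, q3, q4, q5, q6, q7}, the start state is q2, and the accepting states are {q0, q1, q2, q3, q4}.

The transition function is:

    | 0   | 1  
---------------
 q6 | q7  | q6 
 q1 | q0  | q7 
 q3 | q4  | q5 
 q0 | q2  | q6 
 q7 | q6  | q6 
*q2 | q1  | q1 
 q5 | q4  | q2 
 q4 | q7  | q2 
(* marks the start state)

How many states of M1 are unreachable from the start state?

3

BFS from q2 reaches {q0, q1, q2, q6, q7}; the 3 state(s) q3, q4, q5 are never visited.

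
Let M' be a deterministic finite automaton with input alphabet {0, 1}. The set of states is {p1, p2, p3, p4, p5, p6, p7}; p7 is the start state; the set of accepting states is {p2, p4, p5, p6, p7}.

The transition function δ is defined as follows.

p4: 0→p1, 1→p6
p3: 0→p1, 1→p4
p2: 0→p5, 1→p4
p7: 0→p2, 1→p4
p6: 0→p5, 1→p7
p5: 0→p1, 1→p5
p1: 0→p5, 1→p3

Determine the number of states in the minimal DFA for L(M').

7

Start with accepting vs non-accepting: {p2,p4,p5,p6,p7} | {p1,p3}.
On input 0, block {p2,p4,p5,p6,p7} splits into {p2,p6,p7} and {p4,p5}.
Refine {p2,p6,p7} on symbol 0: members go to different blocks, giving {p2,p6} and {p7}.
Refine {p2,p6} on symbol 1: members go to different blocks, giving {p2} and {p6}.
On input 0, block {p1,p3} splits into {p1} and {p3}.
Split {p4,p5} by δ(·,1) → {p4} and {p5}.
The partition is now stable with 7 blocks: {p2} | {p1} | {p4} | {p7} | {p6} | {p3} | {p5}.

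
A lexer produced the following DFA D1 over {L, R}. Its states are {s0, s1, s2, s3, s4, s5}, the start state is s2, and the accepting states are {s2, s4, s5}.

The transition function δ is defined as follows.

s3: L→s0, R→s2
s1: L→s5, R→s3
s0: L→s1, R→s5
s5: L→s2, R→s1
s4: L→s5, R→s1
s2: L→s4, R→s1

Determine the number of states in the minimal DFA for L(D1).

4

Every state is reachable, so we keep all 6.
Initial partition by acceptance: {s2,s4,s5} | {s0,s1,s3}.
Refine {s0,s1,s3} on symbol L: members go to different blocks, giving {s0,s3} and {s1}.
Split {s0,s3} by δ(·,L) → {s0} and {s3}.
No further refinement is possible. Final partition (4 blocks): {s2,s4,s5} | {s0} | {s1} | {s3}.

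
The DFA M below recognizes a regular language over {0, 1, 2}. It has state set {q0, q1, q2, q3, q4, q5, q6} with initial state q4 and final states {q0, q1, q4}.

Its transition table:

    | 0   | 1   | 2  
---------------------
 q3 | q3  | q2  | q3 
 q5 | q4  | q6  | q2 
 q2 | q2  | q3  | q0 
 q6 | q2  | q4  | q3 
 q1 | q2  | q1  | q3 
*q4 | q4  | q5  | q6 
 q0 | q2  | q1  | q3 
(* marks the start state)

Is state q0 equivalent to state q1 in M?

Yes

Every state is reachable, so we keep all 7.
Start with accepting vs non-accepting: {q0,q1,q4} | {q2,q3,q5,q6}.
On input 0, block {q0,q1,q4} splits into {q0,q1} and {q4}.
Split {q2,q3,q5,q6} by δ(·,0) → {q2,q3,q6} and {q5}.
Split {q2,q3,q6} by δ(·,1) → {q2,q3} and {q6}.
On input 2, block {q2,q3} splits into {q2} and {q3}.
The partition is now stable with 6 blocks: {q0,q1} | {q2} | {q4} | {q5} | {q6} | {q3}.
q0 and q1 lie in the same block of the stable partition, so they are equivalent — no string distinguishes them.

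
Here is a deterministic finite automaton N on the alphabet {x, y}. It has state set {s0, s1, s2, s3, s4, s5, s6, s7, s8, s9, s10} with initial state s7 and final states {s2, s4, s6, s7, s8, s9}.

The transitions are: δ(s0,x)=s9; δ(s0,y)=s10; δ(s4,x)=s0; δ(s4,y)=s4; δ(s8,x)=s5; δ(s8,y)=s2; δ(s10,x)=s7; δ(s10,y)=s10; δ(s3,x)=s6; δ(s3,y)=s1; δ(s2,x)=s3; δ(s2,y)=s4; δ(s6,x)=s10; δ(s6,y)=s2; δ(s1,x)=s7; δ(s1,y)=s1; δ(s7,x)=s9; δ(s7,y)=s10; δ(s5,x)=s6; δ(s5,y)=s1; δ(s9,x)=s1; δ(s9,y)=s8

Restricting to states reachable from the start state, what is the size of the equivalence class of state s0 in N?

3

Every state is reachable, so we keep all 11.
P0 = {s2,s4,s6,s7,s8,s9} | {s0,s1,s3,s5,s10}.
On input x, block {s2,s4,s6,s7,s8,s9} splits into {s2,s4,s6,s8,s9} and {s7}.
Refine {s0,s1,s3,s5,s10} on symbol x: members go to different blocks, giving {s0,s3,s5} and {s1,s10}.
Refine {s2,s4,s6,s8,s9} on symbol x: members go to different blocks, giving {s2,s4,s8} and {s6,s9}.
Stable partition: {s2,s4,s8} | {s0,s3,s5} | {s7} | {s1,s10} | {s6,s9} — 5 equivalence classes.
The equivalence class containing s0 is {s0,s3,s5}, of size 3.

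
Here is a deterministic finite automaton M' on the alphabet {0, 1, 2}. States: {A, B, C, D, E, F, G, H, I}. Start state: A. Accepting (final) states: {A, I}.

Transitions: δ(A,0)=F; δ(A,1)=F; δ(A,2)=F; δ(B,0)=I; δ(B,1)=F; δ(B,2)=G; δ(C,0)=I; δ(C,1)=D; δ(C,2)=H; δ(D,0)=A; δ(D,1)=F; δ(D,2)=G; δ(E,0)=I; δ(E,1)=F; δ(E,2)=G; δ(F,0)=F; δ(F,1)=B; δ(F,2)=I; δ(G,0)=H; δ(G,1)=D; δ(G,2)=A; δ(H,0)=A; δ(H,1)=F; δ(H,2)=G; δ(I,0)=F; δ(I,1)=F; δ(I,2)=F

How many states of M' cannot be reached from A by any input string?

Starting at A and following transitions, the reachable set is {A, B, D, F, G, H, I}. That leaves C, E unreachable — 2 in total.

2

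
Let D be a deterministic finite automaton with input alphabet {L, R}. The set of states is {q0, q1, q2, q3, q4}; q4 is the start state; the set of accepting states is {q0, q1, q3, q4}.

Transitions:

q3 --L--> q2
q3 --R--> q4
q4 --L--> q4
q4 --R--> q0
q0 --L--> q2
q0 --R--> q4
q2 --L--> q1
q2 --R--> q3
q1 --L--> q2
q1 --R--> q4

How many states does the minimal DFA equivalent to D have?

Every state is reachable, so we keep all 5.
Start with accepting vs non-accepting: {q0,q1,q3,q4} | {q2}.
Split {q0,q1,q3,q4} by δ(·,L) → {q0,q1,q3} and {q4}.
No further refinement is possible. Final partition (3 blocks): {q0,q1,q3} | {q2} | {q4}.

3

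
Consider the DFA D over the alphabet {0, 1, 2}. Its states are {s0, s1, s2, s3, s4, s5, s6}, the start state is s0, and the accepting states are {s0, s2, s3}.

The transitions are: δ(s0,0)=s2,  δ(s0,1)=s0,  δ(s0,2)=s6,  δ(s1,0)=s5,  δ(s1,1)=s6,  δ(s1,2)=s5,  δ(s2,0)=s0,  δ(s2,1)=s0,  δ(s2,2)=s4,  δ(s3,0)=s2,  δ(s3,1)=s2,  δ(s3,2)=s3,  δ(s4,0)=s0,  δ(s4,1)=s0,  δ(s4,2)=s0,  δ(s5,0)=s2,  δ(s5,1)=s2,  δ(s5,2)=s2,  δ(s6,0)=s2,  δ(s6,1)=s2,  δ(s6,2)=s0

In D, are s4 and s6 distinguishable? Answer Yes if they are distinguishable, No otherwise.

No

States {s1,s3,s5} cannot be reached from the start state, so discard them.
Start with accepting vs non-accepting: {s0,s2} | {s4,s6}.
The partition is now stable with 2 blocks: {s0,s2} | {s4,s6}.
s4 and s6 lie in the same block of the stable partition, so they are equivalent — no string distinguishes them.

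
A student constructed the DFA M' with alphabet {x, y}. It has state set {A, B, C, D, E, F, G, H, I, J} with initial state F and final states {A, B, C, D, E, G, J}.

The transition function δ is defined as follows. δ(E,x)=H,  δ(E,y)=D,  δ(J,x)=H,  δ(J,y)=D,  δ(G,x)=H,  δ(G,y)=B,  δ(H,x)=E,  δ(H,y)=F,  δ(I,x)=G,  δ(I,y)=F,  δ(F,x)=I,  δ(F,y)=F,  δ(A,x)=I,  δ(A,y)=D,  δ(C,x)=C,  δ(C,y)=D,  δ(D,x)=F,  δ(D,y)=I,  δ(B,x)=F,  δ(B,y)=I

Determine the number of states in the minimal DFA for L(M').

4

Reachable states from the start: {B,D,E,F,G,H,I}. Unreachable: {A,C,J} — drop them.
P0 = {B,D,E,G} | {F,H,I}.
Refine {B,D,E,G} on symbol y: members go to different blocks, giving {B,D} and {E,G}.
On input x, block {F,H,I} splits into {H,I} and {F}.
The partition is now stable with 4 blocks: {B,D} | {H,I} | {E,G} | {F}.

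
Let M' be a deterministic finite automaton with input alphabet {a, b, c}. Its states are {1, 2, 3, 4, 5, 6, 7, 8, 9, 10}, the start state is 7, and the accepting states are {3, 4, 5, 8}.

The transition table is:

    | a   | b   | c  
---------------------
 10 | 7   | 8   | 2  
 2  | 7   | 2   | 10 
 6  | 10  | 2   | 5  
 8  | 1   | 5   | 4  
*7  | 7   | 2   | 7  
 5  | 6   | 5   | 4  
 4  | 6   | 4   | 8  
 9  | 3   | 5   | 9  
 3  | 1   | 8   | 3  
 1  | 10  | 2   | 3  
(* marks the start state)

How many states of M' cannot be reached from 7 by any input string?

No path from 7 leads to 9; the other 9 states are all reachable.

1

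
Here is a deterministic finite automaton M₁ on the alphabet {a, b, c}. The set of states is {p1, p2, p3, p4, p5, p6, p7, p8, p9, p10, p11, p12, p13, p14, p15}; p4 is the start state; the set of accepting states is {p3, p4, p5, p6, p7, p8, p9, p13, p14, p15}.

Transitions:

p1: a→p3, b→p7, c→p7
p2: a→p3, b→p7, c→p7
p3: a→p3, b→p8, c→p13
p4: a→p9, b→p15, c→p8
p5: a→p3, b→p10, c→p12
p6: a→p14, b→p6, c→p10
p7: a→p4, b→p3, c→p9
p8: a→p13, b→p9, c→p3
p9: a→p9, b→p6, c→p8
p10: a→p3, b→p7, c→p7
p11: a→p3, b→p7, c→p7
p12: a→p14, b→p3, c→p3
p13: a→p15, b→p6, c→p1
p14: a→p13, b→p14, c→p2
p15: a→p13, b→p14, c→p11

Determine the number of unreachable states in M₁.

BFS from p4 reaches {p1, p2, p3, p4, p6, p7, p8, p9, p10, p11, p13, p14, p15}; the 2 state(s) p5, p12 are never visited.

2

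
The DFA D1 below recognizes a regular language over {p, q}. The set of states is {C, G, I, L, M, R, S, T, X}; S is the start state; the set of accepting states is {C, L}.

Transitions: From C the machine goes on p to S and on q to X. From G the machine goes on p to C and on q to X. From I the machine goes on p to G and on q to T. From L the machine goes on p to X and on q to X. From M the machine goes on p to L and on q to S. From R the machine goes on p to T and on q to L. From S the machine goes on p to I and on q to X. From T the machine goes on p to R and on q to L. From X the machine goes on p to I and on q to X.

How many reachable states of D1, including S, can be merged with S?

2

States {M} cannot be reached from the start state, so discard them.
P0 = {C,L} | {G,I,R,S,T,X}.
Split {G,I,R,S,T,X} by δ(·,p) → {I,R,S,T,X} and {G}.
Refine {I,R,S,T,X} on symbol p: members go to different blocks, giving {R,S,T,X} and {I}.
Refine {R,S,T,X} on symbol p: members go to different blocks, giving {S,X} and {R,T}.
Stable partition: {C,L} | {S,X} | {G} | {I} | {R,T} — 5 equivalence classes.
State S belongs to the block {S,X}, which has 2 states.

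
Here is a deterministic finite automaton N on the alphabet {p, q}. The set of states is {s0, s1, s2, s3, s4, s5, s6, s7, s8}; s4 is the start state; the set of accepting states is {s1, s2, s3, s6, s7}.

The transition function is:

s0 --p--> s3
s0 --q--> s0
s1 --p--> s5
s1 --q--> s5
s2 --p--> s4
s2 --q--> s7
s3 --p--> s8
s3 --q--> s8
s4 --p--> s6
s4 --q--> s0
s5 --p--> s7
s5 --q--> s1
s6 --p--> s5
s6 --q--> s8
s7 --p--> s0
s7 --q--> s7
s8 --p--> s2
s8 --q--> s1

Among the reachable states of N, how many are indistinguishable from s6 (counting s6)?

All states are reachable from the start state.
Start with accepting vs non-accepting: {s1,s2,s3,s6,s7} | {s0,s4,s5,s8}.
On input q, block {s1,s2,s3,s6,s7} splits into {s1,s3,s6} and {s2,s7}.
On input p, block {s0,s4,s5,s8} splits into {s0,s4} and {s5,s8}.
Stable partition: {s1,s3,s6} | {s0,s4} | {s2,s7} | {s5,s8} — 4 equivalence classes.
State s6 belongs to the block {s1,s3,s6}, which has 3 states.

3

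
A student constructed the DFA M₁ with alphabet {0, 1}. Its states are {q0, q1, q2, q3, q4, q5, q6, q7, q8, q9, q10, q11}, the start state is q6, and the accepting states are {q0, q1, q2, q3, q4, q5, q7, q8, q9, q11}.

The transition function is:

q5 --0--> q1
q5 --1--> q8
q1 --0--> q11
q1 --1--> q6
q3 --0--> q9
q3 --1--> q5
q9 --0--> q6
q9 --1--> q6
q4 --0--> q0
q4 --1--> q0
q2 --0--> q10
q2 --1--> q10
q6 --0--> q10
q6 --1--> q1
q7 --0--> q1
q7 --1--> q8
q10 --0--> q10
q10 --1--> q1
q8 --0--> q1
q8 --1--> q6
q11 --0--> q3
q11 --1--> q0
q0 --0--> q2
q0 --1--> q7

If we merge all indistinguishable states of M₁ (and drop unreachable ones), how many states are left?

Reachable states from the start: {q0,q1,q2,q3,q5,q6,q7,q8,q9,q10,q11}. Unreachable: {q4} — drop them.
P0 = {q0,q1,q2,q3,q5,q7,q8,q9,q11} | {q6,q10}.
Refine {q0,q1,q2,q3,q5,q7,q8,q9,q11} on symbol 0: members go to different blocks, giving {q0,q1,q3,q5,q7,q8,q11} and {q2,q9}.
Split {q0,q1,q3,q5,q7,q8,q11} by δ(·,0) → {q1,q5,q7,q8,q11} and {q0,q3}.
Split {q1,q5,q7,q8,q11} by δ(·,0) → {q1,q5,q7,q8} and {q11}.
Refine {q1,q5,q7,q8} on symbol 0: members go to different blocks, giving {q5,q7,q8} and {q1}.
On input 1, block {q5,q7,q8} splits into {q5,q7} and {q8}.
The partition is now stable with 7 blocks: {q5,q7} | {q6,q10} | {q2,q9} | {q0,q3} | {q11} | {q1} | {q8}.

7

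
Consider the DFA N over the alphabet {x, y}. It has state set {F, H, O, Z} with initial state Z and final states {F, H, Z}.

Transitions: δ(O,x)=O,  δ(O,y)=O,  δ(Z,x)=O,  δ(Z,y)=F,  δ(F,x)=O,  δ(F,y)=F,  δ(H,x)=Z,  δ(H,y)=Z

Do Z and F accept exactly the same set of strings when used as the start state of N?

Reachable states from the start: {F,O,Z}. Unreachable: {H} — drop them.
Initial partition by acceptance: {F,Z} | {O}.
Stable partition: {F,Z} | {O} — 2 equivalence classes.
Z and F lie in the same block of the stable partition, so they are equivalent — no string distinguishes them.

Yes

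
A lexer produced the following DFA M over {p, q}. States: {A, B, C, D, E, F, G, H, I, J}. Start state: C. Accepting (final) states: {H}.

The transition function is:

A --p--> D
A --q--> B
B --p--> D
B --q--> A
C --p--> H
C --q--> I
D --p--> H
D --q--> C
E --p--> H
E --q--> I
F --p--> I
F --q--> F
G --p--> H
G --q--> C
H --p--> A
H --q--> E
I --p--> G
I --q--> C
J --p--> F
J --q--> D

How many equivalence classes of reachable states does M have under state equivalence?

First remove the unreachable states {F,J}; 8 states remain.
P0 = {H} | {A,B,C,D,E,G,I}.
Split {A,B,C,D,E,G,I} by δ(·,p) → {C,D,E,G} and {A,B,I}.
On input q, block {C,D,E,G} splits into {C,E} and {D,G}.
Refine {A,B,I} on symbol q: members go to different blocks, giving {A,B} and {I}.
No further refinement is possible. Final partition (5 blocks): {H} | {C,E} | {A,B} | {D,G} | {I}.

5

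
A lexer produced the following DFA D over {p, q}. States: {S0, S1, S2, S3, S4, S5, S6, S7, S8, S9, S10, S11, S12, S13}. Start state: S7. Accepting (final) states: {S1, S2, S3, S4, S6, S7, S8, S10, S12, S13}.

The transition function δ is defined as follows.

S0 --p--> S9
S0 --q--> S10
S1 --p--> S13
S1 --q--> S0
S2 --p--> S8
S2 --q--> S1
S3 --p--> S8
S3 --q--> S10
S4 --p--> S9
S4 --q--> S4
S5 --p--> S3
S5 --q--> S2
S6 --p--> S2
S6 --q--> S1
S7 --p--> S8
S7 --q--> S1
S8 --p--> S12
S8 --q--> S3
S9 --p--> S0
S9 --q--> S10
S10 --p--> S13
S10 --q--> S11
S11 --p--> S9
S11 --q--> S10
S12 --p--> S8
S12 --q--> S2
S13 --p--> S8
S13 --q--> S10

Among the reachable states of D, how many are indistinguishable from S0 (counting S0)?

Reachable states from the start: {S0,S1,S2,S3,S7,S8,S9,S10,S11,S12,S13}. Unreachable: {S4,S5,S6} — drop them.
Initial partition by acceptance: {S1,S2,S3,S7,S8,S10,S12,S13} | {S0,S9,S11}.
Refine {S1,S2,S3,S7,S8,S10,S12,S13} on symbol q: members go to different blocks, giving {S2,S3,S7,S8,S12,S13} and {S1,S10}.
Split {S2,S3,S7,S8,S12,S13} by δ(·,q) → {S2,S3,S7,S13} and {S8,S12}.
No further refinement is possible. Final partition (4 blocks): {S2,S3,S7,S13} | {S0,S9,S11} | {S1,S10} | {S8,S12}.
State S0 belongs to the block {S0,S9,S11}, which has 3 states.

3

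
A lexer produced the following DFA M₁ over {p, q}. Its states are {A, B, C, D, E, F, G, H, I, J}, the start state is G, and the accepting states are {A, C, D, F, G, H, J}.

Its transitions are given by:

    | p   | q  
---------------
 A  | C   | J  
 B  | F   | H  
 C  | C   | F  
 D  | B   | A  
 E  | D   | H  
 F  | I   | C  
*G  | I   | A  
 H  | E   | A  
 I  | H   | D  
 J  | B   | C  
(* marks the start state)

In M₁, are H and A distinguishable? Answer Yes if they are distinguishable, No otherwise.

Yes

All states are reachable from the start state.
P0 = {A,C,D,F,G,H,J} | {B,E,I}.
Refine {A,C,D,F,G,H,J} on symbol p: members go to different blocks, giving {D,F,G,H,J} and {A,C}.
The partition is now stable with 3 blocks: {D,F,G,H,J} | {B,E,I} | {A,C}.
H and A end up in different blocks, so they are distinguishable. For instance, the string 'p' is accepted from only A.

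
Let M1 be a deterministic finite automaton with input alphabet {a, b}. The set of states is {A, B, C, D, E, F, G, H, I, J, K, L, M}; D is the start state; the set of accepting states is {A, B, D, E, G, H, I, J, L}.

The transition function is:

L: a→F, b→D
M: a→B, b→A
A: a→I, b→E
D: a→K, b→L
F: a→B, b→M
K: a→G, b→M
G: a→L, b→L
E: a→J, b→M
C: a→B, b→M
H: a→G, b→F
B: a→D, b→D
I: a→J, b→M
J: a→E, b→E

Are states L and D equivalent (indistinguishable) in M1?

Reachable states from the start: {A,B,D,E,F,G,I,J,K,L,M}. Unreachable: {C,H} — drop them.
Initial partition by acceptance: {A,B,D,E,G,I,J,L} | {F,K,M}.
Split {A,B,D,E,G,I,J,L} by δ(·,a) → {A,B,E,G,I,J} and {D,L}.
Refine {A,B,E,G,I,J} on symbol a: members go to different blocks, giving {A,E,I,J} and {B,G}.
On input b, block {A,E,I,J} splits into {A,J} and {E,I}.
Split {F,K,M} by δ(·,b) → {F,K} and {M}.
The partition is now stable with 6 blocks: {A,J} | {F,K} | {D,L} | {B,G} | {E,I} | {M}.
L and D lie in the same block of the stable partition, so they are equivalent — no string distinguishes them.

Yes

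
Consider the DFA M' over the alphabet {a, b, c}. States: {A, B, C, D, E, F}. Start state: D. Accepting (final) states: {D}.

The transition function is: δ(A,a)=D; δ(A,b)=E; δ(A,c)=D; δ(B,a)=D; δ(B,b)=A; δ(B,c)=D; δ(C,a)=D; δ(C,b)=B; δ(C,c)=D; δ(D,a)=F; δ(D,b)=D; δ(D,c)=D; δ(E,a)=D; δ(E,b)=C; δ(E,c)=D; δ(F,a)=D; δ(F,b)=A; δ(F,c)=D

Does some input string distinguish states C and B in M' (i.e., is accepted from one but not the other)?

Every state is reachable, so we keep all 6.
Initial partition by acceptance: {D} | {A,B,C,E,F}.
Stable partition: {D} | {A,B,C,E,F} — 2 equivalence classes.
C and B lie in the same block of the stable partition, so they are equivalent — no string distinguishes them.

No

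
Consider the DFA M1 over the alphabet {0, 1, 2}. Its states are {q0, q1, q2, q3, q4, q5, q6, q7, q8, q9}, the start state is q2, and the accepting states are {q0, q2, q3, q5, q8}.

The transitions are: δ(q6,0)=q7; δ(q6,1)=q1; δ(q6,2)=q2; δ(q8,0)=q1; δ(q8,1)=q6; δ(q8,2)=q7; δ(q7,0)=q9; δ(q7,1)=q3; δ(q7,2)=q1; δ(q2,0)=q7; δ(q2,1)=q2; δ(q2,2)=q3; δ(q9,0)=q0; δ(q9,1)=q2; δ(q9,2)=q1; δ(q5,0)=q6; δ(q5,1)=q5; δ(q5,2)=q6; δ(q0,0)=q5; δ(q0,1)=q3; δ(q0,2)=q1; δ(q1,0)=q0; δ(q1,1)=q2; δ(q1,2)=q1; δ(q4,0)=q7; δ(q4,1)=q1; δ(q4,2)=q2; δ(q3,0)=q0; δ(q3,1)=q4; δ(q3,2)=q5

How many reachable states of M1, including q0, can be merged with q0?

1

First remove the unreachable states {q8}; 9 states remain.
P0 = {q0,q2,q3,q5} | {q1,q4,q6,q7,q9}.
On input 0, block {q0,q2,q3,q5} splits into {q0,q3} and {q2,q5}.
Split {q0,q3} by δ(·,0) → {q0} and {q3}.
On input 0, block {q1,q4,q6,q7,q9} splits into {q4,q6,q7} and {q1,q9}.
On input 0, block {q4,q6,q7} splits into {q4,q6} and {q7}.
Split {q2,q5} by δ(·,0) → {q2} and {q5}.
The partition is now stable with 7 blocks: {q0} | {q4,q6} | {q2} | {q3} | {q1,q9} | {q7} | {q5}.
The equivalence class containing q0 is {q0}, of size 1.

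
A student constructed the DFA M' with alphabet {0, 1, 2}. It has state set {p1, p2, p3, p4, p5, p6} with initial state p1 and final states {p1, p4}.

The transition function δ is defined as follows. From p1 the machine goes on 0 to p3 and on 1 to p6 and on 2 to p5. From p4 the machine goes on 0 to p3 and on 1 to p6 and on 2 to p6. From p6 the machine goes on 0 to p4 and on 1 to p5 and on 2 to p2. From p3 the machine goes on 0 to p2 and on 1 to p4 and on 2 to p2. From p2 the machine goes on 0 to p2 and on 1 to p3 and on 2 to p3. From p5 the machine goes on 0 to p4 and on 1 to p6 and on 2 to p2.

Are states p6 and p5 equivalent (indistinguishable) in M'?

Initial partition by acceptance: {p1,p4} | {p2,p3,p5,p6}.
Split {p2,p3,p5,p6} by δ(·,0) → {p2,p3} and {p5,p6}.
Refine {p2,p3} on symbol 1: members go to different blocks, giving {p2} and {p3}.
The partition is now stable with 4 blocks: {p1,p4} | {p2} | {p5,p6} | {p3}.
p6 and p5 lie in the same block of the stable partition, so they are equivalent — no string distinguishes them.

Yes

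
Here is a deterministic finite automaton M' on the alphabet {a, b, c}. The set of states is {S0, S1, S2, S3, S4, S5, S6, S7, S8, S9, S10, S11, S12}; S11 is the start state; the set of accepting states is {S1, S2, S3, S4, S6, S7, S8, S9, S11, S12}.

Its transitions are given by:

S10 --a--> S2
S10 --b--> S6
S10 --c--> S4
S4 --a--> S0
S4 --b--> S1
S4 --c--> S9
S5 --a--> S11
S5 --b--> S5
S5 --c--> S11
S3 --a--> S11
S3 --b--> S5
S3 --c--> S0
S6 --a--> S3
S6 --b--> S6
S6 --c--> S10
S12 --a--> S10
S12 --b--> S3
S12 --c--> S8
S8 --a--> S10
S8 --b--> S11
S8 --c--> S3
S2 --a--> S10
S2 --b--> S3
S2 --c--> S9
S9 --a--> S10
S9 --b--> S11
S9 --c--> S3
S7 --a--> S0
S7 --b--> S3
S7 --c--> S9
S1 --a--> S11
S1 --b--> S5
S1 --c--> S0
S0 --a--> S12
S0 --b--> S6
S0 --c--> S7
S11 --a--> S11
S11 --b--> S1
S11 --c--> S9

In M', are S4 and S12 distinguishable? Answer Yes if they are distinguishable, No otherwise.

Every state is reachable, so we keep all 13.
Initial partition by acceptance: {S1,S2,S3,S4,S6,S7,S8,S9,S11,S12} | {S0,S5,S10}.
On input a, block {S1,S2,S3,S4,S6,S7,S8,S9,S11,S12} splits into {S2,S4,S7,S8,S9,S12} and {S1,S3,S6,S11}.
On input c, block {S2,S4,S7,S8,S9,S12} splits into {S2,S4,S7,S12} and {S8,S9}.
On input a, block {S0,S5,S10} splits into {S0,S10} and {S5}.
Split {S1,S3,S6,S11} by δ(·,b) → {S1,S3} and {S6,S11}.
On input a, block {S6,S11} splits into {S6} and {S11}.
Stable partition: {S2,S4,S7,S12} | {S0,S10} | {S1,S3} | {S8,S9} | {S5} | {S6} | {S11} — 7 equivalence classes.
S4 and S12 lie in the same block of the stable partition, so they are equivalent — no string distinguishes them.

No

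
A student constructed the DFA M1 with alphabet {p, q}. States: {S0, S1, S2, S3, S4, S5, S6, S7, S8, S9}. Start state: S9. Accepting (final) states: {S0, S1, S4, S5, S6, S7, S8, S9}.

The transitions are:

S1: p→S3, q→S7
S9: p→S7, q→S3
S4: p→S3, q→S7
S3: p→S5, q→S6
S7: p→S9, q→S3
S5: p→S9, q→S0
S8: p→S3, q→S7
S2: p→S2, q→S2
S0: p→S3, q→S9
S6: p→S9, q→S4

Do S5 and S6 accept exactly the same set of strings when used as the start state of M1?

First remove the unreachable states {S1,S2,S8}; 7 states remain.
P0 = {S0,S4,S5,S6,S7,S9} | {S3}.
Refine {S0,S4,S5,S6,S7,S9} on symbol p: members go to different blocks, giving {S5,S6,S7,S9} and {S0,S4}.
Split {S5,S6,S7,S9} by δ(·,q) → {S5,S6} and {S7,S9}.
No further refinement is possible. Final partition (4 blocks): {S5,S6} | {S3} | {S0,S4} | {S7,S9}.
S5 and S6 lie in the same block of the stable partition, so they are equivalent — no string distinguishes them.

Yes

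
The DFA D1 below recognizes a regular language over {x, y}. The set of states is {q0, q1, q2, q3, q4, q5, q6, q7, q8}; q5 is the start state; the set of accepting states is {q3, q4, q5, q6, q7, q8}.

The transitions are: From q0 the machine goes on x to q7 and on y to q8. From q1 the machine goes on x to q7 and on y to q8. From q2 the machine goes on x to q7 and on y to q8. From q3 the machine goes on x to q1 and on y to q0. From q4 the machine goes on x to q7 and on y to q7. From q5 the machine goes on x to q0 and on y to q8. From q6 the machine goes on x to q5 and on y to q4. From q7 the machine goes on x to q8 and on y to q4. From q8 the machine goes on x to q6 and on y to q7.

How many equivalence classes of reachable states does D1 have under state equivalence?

First remove the unreachable states {q1,q2,q3}; 6 states remain.
P0 = {q4,q5,q6,q7,q8} | {q0}.
On input x, block {q4,q5,q6,q7,q8} splits into {q4,q6,q7,q8} and {q5}.
Refine {q4,q6,q7,q8} on symbol x: members go to different blocks, giving {q4,q7,q8} and {q6}.
Refine {q4,q7,q8} on symbol x: members go to different blocks, giving {q4,q7} and {q8}.
On input x, block {q4,q7} splits into {q4} and {q7}.
No further refinement is possible. Final partition (6 blocks): {q4} | {q0} | {q5} | {q6} | {q8} | {q7}.

6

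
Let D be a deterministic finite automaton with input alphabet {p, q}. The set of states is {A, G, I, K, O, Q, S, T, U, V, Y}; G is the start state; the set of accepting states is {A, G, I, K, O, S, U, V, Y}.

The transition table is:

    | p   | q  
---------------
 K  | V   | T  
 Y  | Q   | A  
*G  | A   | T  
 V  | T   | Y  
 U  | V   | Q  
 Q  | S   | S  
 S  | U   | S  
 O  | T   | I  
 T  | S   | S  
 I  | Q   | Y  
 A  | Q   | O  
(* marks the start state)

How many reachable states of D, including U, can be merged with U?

Reachable states from the start: {A,G,I,O,Q,S,T,U,V,Y}. Unreachable: {K} — drop them.
Start with accepting vs non-accepting: {A,G,I,O,S,U,V,Y} | {Q,T}.
Refine {A,G,I,O,S,U,V,Y} on symbol p: members go to different blocks, giving {A,I,O,V,Y} and {G,S,U}.
Split {G,S,U} by δ(·,p) → {G,U} and {S}.
Stable partition: {A,I,O,V,Y} | {Q,T} | {G,U} | {S} — 4 equivalence classes.
The equivalence class containing U is {G,U}, of size 2.

2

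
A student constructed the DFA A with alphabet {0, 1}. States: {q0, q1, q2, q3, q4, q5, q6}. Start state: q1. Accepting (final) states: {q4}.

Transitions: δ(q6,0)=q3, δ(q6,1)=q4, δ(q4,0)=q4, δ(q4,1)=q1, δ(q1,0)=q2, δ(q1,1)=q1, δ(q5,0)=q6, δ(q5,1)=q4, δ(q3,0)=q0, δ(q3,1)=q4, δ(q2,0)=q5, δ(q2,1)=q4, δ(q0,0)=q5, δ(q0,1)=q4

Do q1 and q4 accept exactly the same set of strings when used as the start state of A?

Initial partition by acceptance: {q4} | {q0,q1,q2,q3,q5,q6}.
Refine {q0,q1,q2,q3,q5,q6} on symbol 1: members go to different blocks, giving {q0,q2,q3,q5,q6} and {q1}.
No further refinement is possible. Final partition (3 blocks): {q4} | {q0,q2,q3,q5,q6} | {q1}.
q1 and q4 end up in different blocks, so they are distinguishable. For instance, the string 'ε' is accepted from only q4.

No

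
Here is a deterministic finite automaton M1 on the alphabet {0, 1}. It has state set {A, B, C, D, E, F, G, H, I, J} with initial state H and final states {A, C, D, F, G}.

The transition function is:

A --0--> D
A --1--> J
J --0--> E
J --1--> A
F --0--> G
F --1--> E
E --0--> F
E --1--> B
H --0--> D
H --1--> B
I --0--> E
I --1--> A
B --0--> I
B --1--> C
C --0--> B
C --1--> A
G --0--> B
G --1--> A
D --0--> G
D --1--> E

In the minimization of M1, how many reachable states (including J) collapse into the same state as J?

2

Every state is reachable, so we keep all 10.
Start with accepting vs non-accepting: {A,C,D,F,G} | {B,E,H,I,J}.
Refine {A,C,D,F,G} on symbol 0: members go to different blocks, giving {A,D,F} and {C,G}.
On input 0, block {A,D,F} splits into {D,F} and {A}.
On input 0, block {B,E,H,I,J} splits into {B,I,J} and {E,H}.
Split {B,I,J} by δ(·,0) → {I,J} and {B}.
The partition is now stable with 6 blocks: {D,F} | {I,J} | {C,G} | {A} | {E,H} | {B}.
State J belongs to the block {I,J}, which has 2 states.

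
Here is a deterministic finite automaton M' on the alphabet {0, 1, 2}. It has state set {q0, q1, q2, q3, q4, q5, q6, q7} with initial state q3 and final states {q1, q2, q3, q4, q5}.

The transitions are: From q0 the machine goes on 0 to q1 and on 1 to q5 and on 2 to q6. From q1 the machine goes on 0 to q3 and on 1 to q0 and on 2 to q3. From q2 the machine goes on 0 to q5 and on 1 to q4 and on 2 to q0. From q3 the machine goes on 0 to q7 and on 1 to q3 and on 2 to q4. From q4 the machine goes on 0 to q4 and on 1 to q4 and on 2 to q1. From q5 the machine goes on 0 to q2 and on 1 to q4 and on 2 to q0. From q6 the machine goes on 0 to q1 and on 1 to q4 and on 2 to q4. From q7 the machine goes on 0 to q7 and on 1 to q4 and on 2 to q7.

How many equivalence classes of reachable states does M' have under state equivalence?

7

Every state is reachable, so we keep all 8.
Initial partition by acceptance: {q1,q2,q3,q4,q5} | {q0,q6,q7}.
On input 0, block {q1,q2,q3,q4,q5} splits into {q1,q2,q4,q5} and {q3}.
Split {q1,q2,q4,q5} by δ(·,0) → {q2,q4,q5} and {q1}.
Split {q2,q4,q5} by δ(·,2) → {q2,q5} and {q4}.
On input 0, block {q0,q6,q7} splits into {q0,q6} and {q7}.
Refine {q0,q6} on symbol 1: members go to different blocks, giving {q0} and {q6}.
The partition is now stable with 7 blocks: {q2,q5} | {q0} | {q3} | {q1} | {q4} | {q7} | {q6}.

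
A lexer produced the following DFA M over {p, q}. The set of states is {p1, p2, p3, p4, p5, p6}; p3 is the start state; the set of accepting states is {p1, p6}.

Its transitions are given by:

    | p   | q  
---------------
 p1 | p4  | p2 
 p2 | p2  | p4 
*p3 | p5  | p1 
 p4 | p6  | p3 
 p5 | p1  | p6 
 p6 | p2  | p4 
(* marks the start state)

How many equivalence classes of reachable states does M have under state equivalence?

6

P0 = {p1,p6} | {p2,p3,p4,p5}.
Refine {p2,p3,p4,p5} on symbol p: members go to different blocks, giving {p2,p3} and {p4,p5}.
On input p, block {p1,p6} splits into {p1} and {p6}.
Split {p2,p3} by δ(·,p) → {p2} and {p3}.
Split {p4,p5} by δ(·,p) → {p4} and {p5}.
The partition is now stable with 6 blocks: {p1} | {p2} | {p4} | {p6} | {p3} | {p5}.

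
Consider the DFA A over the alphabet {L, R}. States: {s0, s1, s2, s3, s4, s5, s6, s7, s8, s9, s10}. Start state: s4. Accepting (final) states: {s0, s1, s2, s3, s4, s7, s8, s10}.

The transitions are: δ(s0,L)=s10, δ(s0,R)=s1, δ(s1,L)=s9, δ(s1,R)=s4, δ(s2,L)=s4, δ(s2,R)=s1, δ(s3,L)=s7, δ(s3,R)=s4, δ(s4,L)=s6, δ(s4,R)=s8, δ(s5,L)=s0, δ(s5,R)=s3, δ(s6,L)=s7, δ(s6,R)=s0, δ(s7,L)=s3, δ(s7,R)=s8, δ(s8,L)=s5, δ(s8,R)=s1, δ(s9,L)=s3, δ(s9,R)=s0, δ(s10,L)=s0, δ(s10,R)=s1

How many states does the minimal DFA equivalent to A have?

3

States {s2} cannot be reached from the start state, so discard them.
P0 = {s0,s1,s3,s4,s7,s8,s10} | {s5,s6,s9}.
Refine {s0,s1,s3,s4,s7,s8,s10} on symbol L: members go to different blocks, giving {s0,s3,s7,s10} and {s1,s4,s8}.
No further refinement is possible. Final partition (3 blocks): {s0,s3,s7,s10} | {s5,s6,s9} | {s1,s4,s8}.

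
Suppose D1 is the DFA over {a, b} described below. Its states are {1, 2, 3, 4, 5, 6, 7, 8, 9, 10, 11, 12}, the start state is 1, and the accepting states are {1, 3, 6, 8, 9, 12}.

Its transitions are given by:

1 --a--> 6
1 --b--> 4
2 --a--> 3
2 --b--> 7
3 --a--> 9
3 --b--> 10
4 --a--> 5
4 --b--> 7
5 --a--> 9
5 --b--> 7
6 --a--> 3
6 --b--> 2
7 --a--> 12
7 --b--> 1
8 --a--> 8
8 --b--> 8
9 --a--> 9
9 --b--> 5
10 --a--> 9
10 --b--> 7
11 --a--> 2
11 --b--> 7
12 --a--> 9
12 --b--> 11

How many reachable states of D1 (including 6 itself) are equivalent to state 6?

3

States {8} cannot be reached from the start state, so discard them.
Start with accepting vs non-accepting: {1,3,6,9,12} | {2,4,5,7,10,11}.
Refine {2,4,5,7,10,11} on symbol a: members go to different blocks, giving {2,5,7,10} and {4,11}.
On input b, block {1,3,6,9,12} splits into {3,6,9} and {1,12}.
Split {2,5,7,10} by δ(·,a) → {2,5,10} and {7}.
Stable partition: {3,6,9} | {2,5,10} | {4,11} | {1,12} | {7} — 5 equivalence classes.
State 6 belongs to the block {3,6,9}, which has 3 states.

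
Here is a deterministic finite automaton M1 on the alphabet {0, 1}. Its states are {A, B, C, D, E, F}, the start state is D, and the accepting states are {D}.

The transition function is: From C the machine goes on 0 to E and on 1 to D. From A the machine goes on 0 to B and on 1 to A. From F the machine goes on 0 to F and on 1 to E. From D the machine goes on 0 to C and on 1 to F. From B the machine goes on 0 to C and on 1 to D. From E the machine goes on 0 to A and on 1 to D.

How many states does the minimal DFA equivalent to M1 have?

6

All states are reachable from the start state.
Start with accepting vs non-accepting: {D} | {A,B,C,E,F}.
On input 1, block {A,B,C,E,F} splits into {B,C,E} and {A,F}.
Split {B,C,E} by δ(·,0) → {B,C} and {E}.
Split {B,C} by δ(·,0) → {B} and {C}.
Split {A,F} by δ(·,0) → {A} and {F}.
No further refinement is possible. Final partition (6 blocks): {D} | {B} | {A} | {E} | {C} | {F}.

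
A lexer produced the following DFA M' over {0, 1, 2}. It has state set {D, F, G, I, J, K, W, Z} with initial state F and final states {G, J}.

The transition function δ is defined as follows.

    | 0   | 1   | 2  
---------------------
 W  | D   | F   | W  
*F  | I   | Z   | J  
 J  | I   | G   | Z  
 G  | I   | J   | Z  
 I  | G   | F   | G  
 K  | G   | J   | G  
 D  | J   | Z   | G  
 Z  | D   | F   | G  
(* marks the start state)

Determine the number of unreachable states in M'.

2

BFS from F reaches {D, F, G, I, J, Z}; the 2 state(s) K, W are never visited.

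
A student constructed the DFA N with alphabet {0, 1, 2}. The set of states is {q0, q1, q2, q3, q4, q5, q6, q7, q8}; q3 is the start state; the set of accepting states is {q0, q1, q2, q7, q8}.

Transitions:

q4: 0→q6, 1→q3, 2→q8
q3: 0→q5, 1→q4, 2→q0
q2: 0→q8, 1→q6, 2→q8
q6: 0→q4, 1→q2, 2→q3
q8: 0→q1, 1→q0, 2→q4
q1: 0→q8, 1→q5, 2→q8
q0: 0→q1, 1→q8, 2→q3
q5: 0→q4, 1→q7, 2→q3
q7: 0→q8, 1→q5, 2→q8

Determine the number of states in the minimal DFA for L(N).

Initial partition by acceptance: {q0,q1,q2,q7,q8} | {q3,q4,q5,q6}.
Split {q0,q1,q2,q7,q8} by δ(·,1) → {q1,q2,q7} and {q0,q8}.
Refine {q3,q4,q5,q6} on symbol 1: members go to different blocks, giving {q3,q4} and {q5,q6}.
The partition is now stable with 4 blocks: {q1,q2,q7} | {q3,q4} | {q0,q8} | {q5,q6}.

4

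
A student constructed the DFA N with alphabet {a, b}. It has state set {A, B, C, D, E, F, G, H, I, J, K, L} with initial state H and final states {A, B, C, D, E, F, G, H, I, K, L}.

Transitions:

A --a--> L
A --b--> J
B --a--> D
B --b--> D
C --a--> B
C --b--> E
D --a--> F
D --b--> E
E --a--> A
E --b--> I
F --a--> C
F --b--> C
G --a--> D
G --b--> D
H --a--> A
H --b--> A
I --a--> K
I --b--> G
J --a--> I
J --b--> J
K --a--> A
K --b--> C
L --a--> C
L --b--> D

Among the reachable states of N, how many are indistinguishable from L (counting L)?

4

Every state is reachable, so we keep all 12.
Initial partition by acceptance: {A,B,C,D,E,F,G,H,I,K,L} | {J}.
On input b, block {A,B,C,D,E,F,G,H,I,K,L} splits into {B,C,D,E,F,G,H,I,K,L} and {A}.
Split {B,C,D,E,F,G,H,I,K,L} by δ(·,a) → {B,C,D,F,G,I,L} and {E,H,K}.
Split {B,C,D,F,G,I,L} by δ(·,a) → {B,C,D,F,G,L} and {I}.
Refine {B,C,D,F,G,L} on symbol b: members go to different blocks, giving {B,F,G,L} and {C,D}.
On input b, block {E,H,K} splits into {E} and {H} and {K}.
No further refinement is possible. Final partition (8 blocks): {B,F,G,L} | {J} | {A} | {E} | {I} | {C,D} | {H} | {K}.
The equivalence class containing L is {B,F,G,L}, of size 4.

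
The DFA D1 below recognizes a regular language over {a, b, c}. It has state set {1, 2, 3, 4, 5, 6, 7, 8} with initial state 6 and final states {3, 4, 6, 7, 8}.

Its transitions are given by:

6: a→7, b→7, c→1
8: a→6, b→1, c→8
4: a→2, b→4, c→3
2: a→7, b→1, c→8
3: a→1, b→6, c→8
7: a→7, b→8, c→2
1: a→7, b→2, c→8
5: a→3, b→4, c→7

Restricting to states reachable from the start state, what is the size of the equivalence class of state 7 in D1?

First remove the unreachable states {3,4,5}; 5 states remain.
Initial partition by acceptance: {6,7,8} | {1,2}.
On input b, block {6,7,8} splits into {6,7} and {8}.
Split {6,7} by δ(·,b) → {6} and {7}.
Stable partition: {6} | {1,2} | {8} | {7} — 4 equivalence classes.
The equivalence class containing 7 is {7}, of size 1.

1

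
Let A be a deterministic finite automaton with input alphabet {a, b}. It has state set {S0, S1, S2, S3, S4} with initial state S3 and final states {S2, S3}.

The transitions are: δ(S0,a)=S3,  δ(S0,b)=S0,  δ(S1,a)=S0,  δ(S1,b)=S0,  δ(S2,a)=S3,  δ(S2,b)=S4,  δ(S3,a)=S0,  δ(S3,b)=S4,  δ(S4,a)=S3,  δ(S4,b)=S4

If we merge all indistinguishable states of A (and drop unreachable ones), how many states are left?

States {S1,S2} cannot be reached from the start state, so discard them.
Start with accepting vs non-accepting: {S3} | {S0,S4}.
The partition is now stable with 2 blocks: {S3} | {S0,S4}.

2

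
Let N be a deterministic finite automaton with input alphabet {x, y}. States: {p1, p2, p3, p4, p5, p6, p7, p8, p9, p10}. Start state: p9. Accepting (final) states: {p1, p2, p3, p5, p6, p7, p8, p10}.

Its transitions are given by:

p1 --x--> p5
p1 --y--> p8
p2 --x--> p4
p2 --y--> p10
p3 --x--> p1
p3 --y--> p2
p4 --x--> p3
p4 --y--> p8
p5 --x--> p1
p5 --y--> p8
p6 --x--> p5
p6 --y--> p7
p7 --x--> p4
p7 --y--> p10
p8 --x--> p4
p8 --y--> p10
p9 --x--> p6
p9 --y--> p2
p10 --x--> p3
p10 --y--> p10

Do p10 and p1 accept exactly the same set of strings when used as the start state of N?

No

Every state is reachable, so we keep all 10.
P0 = {p1,p2,p3,p5,p6,p7,p8,p10} | {p4,p9}.
Split {p1,p2,p3,p5,p6,p7,p8,p10} by δ(·,x) → {p1,p3,p5,p6,p10} and {p2,p7,p8}.
Refine {p1,p3,p5,p6,p10} on symbol y: members go to different blocks, giving {p1,p3,p5,p6} and {p10}.
Stable partition: {p1,p3,p5,p6} | {p4,p9} | {p2,p7,p8} | {p10} — 4 equivalence classes.
p10 and p1 end up in different blocks, so they are distinguishable. For instance, the string 'yx' is accepted from only p10.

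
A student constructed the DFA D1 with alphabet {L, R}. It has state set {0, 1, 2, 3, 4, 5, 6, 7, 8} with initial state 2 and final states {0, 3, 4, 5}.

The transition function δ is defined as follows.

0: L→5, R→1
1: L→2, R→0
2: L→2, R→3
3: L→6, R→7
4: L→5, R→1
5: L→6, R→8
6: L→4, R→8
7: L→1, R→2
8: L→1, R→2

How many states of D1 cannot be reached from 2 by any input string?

Exploring from 2, all states are eventually visited, so none are unreachable.

0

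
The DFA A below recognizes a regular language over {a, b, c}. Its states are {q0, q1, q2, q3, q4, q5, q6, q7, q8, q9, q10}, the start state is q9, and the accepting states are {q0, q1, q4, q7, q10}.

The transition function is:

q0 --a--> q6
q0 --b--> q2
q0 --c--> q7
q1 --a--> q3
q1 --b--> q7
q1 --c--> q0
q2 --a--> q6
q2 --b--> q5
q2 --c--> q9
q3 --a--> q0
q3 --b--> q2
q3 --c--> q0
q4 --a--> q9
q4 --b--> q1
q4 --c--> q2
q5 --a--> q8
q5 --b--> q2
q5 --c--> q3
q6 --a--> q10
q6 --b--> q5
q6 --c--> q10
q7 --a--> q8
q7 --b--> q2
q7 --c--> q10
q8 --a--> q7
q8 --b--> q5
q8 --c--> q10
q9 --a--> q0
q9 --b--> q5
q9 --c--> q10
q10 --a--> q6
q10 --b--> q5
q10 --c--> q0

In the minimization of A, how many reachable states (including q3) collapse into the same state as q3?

4

States {q1,q4} cannot be reached from the start state, so discard them.
Initial partition by acceptance: {q0,q7,q10} | {q2,q3,q5,q6,q8,q9}.
Split {q2,q3,q5,q6,q8,q9} by δ(·,a) → {q3,q6,q8,q9} and {q2,q5}.
The partition is now stable with 3 blocks: {q0,q7,q10} | {q3,q6,q8,q9} | {q2,q5}.
State q3 belongs to the block {q3,q6,q8,q9}, which has 4 states.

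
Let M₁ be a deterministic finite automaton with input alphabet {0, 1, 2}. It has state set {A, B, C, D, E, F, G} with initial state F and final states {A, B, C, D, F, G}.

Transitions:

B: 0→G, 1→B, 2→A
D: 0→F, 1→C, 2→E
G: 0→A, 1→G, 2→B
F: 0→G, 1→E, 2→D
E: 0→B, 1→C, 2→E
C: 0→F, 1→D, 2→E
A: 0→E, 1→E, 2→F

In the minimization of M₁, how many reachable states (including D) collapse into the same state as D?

2

All states are reachable from the start state.
Initial partition by acceptance: {A,B,C,D,F,G} | {E}.
Refine {A,B,C,D,F,G} on symbol 0: members go to different blocks, giving {B,C,D,F,G} and {A}.
On input 0, block {B,C,D,F,G} splits into {B,C,D,F} and {G}.
Split {B,C,D,F} by δ(·,0) → {B,F} and {C,D}.
On input 1, block {B,F} splits into {B} and {F}.
Stable partition: {B} | {E} | {A} | {G} | {C,D} | {F} — 6 equivalence classes.
The equivalence class containing D is {C,D}, of size 2.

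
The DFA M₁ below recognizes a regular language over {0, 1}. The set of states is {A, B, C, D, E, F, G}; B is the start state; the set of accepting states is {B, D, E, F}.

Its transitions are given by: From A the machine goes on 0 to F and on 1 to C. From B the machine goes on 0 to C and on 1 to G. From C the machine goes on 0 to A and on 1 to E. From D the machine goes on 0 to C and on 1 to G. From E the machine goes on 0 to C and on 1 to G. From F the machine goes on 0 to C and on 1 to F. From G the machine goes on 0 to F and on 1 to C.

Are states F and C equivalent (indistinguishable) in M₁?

No

States {D} cannot be reached from the start state, so discard them.
P0 = {B,E,F} | {A,C,G}.
Refine {B,E,F} on symbol 1: members go to different blocks, giving {B,E} and {F}.
On input 0, block {A,C,G} splits into {A,G} and {C}.
No further refinement is possible. Final partition (4 blocks): {B,E} | {A,G} | {F} | {C}.
F and C end up in different blocks, so they are distinguishable. For instance, the string 'ε' is accepted from only F.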